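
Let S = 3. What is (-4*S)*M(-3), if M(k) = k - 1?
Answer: 48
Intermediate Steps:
M(k) = -1 + k
(-4*S)*M(-3) = (-4*3)*(-1 - 3) = -12*(-4) = 48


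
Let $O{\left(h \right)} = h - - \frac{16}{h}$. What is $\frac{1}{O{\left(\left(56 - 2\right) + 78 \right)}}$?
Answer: $\frac{33}{4360} \approx 0.0075688$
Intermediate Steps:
$O{\left(h \right)} = h + \frac{16}{h}$
$\frac{1}{O{\left(\left(56 - 2\right) + 78 \right)}} = \frac{1}{\left(\left(56 - 2\right) + 78\right) + \frac{16}{\left(56 - 2\right) + 78}} = \frac{1}{\left(54 + 78\right) + \frac{16}{54 + 78}} = \frac{1}{132 + \frac{16}{132}} = \frac{1}{132 + 16 \cdot \frac{1}{132}} = \frac{1}{132 + \frac{4}{33}} = \frac{1}{\frac{4360}{33}} = \frac{33}{4360}$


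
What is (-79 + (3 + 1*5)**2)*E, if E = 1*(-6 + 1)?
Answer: 75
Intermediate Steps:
E = -5 (E = 1*(-5) = -5)
(-79 + (3 + 1*5)**2)*E = (-79 + (3 + 1*5)**2)*(-5) = (-79 + (3 + 5)**2)*(-5) = (-79 + 8**2)*(-5) = (-79 + 64)*(-5) = -15*(-5) = 75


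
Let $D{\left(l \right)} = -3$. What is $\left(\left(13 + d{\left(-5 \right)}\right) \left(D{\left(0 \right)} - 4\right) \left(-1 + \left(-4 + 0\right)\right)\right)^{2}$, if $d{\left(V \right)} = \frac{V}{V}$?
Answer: $240100$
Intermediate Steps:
$d{\left(V \right)} = 1$
$\left(\left(13 + d{\left(-5 \right)}\right) \left(D{\left(0 \right)} - 4\right) \left(-1 + \left(-4 + 0\right)\right)\right)^{2} = \left(\left(13 + 1\right) \left(-3 - 4\right) \left(-1 + \left(-4 + 0\right)\right)\right)^{2} = \left(14 \left(-3 - 4\right) \left(-1 - 4\right)\right)^{2} = \left(14 \left(\left(-7\right) \left(-5\right)\right)\right)^{2} = \left(14 \cdot 35\right)^{2} = 490^{2} = 240100$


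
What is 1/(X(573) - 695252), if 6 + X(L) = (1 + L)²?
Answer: -1/365782 ≈ -2.7339e-6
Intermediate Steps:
X(L) = -6 + (1 + L)²
1/(X(573) - 695252) = 1/((-6 + (1 + 573)²) - 695252) = 1/((-6 + 574²) - 695252) = 1/((-6 + 329476) - 695252) = 1/(329470 - 695252) = 1/(-365782) = -1/365782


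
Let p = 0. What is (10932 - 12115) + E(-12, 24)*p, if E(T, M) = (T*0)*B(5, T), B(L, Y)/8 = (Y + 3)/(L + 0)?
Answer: -1183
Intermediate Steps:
B(L, Y) = 8*(3 + Y)/L (B(L, Y) = 8*((Y + 3)/(L + 0)) = 8*((3 + Y)/L) = 8*(3 + Y)/L)
E(T, M) = 0 (E(T, M) = (T*0)*(8*(3 + T)/5) = 0*(8*(⅕)*(3 + T)) = 0*(24/5 + 8*T/5) = 0)
(10932 - 12115) + E(-12, 24)*p = (10932 - 12115) + 0*0 = -1183 + 0 = -1183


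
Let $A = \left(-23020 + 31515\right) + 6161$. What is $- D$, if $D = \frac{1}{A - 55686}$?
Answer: $\frac{1}{41030} \approx 2.4372 \cdot 10^{-5}$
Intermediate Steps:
$A = 14656$ ($A = 8495 + 6161 = 14656$)
$D = - \frac{1}{41030}$ ($D = \frac{1}{14656 - 55686} = \frac{1}{-41030} = - \frac{1}{41030} \approx -2.4372 \cdot 10^{-5}$)
$- D = \left(-1\right) \left(- \frac{1}{41030}\right) = \frac{1}{41030}$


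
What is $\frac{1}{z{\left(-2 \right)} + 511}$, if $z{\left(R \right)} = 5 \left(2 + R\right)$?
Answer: $\frac{1}{511} \approx 0.0019569$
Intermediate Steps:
$z{\left(R \right)} = 10 + 5 R$
$\frac{1}{z{\left(-2 \right)} + 511} = \frac{1}{\left(10 + 5 \left(-2\right)\right) + 511} = \frac{1}{\left(10 - 10\right) + 511} = \frac{1}{0 + 511} = \frac{1}{511}$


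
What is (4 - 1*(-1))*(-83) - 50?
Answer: -465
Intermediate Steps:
(4 - 1*(-1))*(-83) - 50 = (4 + 1)*(-83) - 50 = 5*(-83) - 50 = -415 - 50 = -465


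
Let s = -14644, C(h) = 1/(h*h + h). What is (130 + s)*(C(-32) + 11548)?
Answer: -83133412569/496 ≈ -1.6761e+8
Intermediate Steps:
C(h) = 1/(h + h²) (C(h) = 1/(h² + h) = 1/(h + h²))
(130 + s)*(C(-32) + 11548) = (130 - 14644)*(1/((-32)*(1 - 32)) + 11548) = -14514*(-1/32/(-31) + 11548) = -14514*(-1/32*(-1/31) + 11548) = -14514*(1/992 + 11548) = -14514*11455617/992 = -83133412569/496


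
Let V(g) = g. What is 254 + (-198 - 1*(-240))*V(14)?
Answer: 842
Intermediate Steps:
254 + (-198 - 1*(-240))*V(14) = 254 + (-198 - 1*(-240))*14 = 254 + (-198 + 240)*14 = 254 + 42*14 = 254 + 588 = 842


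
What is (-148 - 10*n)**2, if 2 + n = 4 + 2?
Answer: 35344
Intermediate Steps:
n = 4 (n = -2 + (4 + 2) = -2 + 6 = 4)
(-148 - 10*n)**2 = (-148 - 10*4)**2 = (-148 - 40)**2 = (-188)**2 = 35344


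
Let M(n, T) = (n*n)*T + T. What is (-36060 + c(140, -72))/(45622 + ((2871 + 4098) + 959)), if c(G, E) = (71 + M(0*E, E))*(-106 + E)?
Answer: -2563/3825 ≈ -0.67006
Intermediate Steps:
M(n, T) = T + T*n**2 (M(n, T) = n**2*T + T = T*n**2 + T = T + T*n**2)
c(G, E) = (-106 + E)*(71 + E) (c(G, E) = (71 + E*(1 + (0*E)**2))*(-106 + E) = (71 + E*(1 + 0**2))*(-106 + E) = (71 + E*(1 + 0))*(-106 + E) = (71 + E*1)*(-106 + E) = (71 + E)*(-106 + E) = (-106 + E)*(71 + E))
(-36060 + c(140, -72))/(45622 + ((2871 + 4098) + 959)) = (-36060 + (-7526 + (-72)**2 - 35*(-72)))/(45622 + ((2871 + 4098) + 959)) = (-36060 + (-7526 + 5184 + 2520))/(45622 + (6969 + 959)) = (-36060 + 178)/(45622 + 7928) = -35882/53550 = -35882*1/53550 = -2563/3825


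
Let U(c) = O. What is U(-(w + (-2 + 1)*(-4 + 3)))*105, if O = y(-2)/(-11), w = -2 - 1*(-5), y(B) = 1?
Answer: -105/11 ≈ -9.5455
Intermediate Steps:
w = 3 (w = -2 + 5 = 3)
O = -1/11 (O = 1/(-11) = 1*(-1/11) = -1/11 ≈ -0.090909)
U(c) = -1/11
U(-(w + (-2 + 1)*(-4 + 3)))*105 = -1/11*105 = -105/11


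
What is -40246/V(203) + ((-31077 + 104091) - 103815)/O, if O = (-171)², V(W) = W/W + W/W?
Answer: -196149148/9747 ≈ -20124.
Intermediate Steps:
V(W) = 2 (V(W) = 1 + 1 = 2)
O = 29241
-40246/V(203) + ((-31077 + 104091) - 103815)/O = -40246/2 + ((-31077 + 104091) - 103815)/29241 = -40246*½ + (73014 - 103815)*(1/29241) = -20123 - 30801*1/29241 = -20123 - 10267/9747 = -196149148/9747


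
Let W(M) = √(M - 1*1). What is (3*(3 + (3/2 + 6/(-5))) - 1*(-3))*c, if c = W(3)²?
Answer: 129/5 ≈ 25.800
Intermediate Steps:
W(M) = √(-1 + M) (W(M) = √(M - 1) = √(-1 + M))
c = 2 (c = (√(-1 + 3))² = (√2)² = 2)
(3*(3 + (3/2 + 6/(-5))) - 1*(-3))*c = (3*(3 + (3/2 + 6/(-5))) - 1*(-3))*2 = (3*(3 + (3*(½) + 6*(-⅕))) + 3)*2 = (3*(3 + (3/2 - 6/5)) + 3)*2 = (3*(3 + 3/10) + 3)*2 = (3*(33/10) + 3)*2 = (99/10 + 3)*2 = (129/10)*2 = 129/5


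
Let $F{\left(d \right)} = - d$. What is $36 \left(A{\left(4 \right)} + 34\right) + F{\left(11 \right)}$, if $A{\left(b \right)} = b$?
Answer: $1357$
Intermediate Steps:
$36 \left(A{\left(4 \right)} + 34\right) + F{\left(11 \right)} = 36 \left(4 + 34\right) - 11 = 36 \cdot 38 - 11 = 1368 - 11 = 1357$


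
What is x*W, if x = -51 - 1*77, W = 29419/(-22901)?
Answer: 3765632/22901 ≈ 164.43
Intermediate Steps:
W = -29419/22901 (W = 29419*(-1/22901) = -29419/22901 ≈ -1.2846)
x = -128 (x = -51 - 77 = -128)
x*W = -128*(-29419/22901) = 3765632/22901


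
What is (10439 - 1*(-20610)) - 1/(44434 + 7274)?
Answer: 1605481691/51708 ≈ 31049.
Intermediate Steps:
(10439 - 1*(-20610)) - 1/(44434 + 7274) = (10439 + 20610) - 1/51708 = 31049 - 1*1/51708 = 31049 - 1/51708 = 1605481691/51708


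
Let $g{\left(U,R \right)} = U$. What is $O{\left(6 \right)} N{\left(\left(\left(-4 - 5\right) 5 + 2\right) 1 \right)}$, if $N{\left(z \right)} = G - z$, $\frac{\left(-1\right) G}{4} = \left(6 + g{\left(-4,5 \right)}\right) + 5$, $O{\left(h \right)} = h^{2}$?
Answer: $540$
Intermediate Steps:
$G = -28$ ($G = - 4 \left(\left(6 - 4\right) + 5\right) = - 4 \left(2 + 5\right) = \left(-4\right) 7 = -28$)
$N{\left(z \right)} = -28 - z$
$O{\left(6 \right)} N{\left(\left(\left(-4 - 5\right) 5 + 2\right) 1 \right)} = 6^{2} \left(-28 - \left(\left(-4 - 5\right) 5 + 2\right) 1\right) = 36 \left(-28 - \left(\left(-9\right) 5 + 2\right) 1\right) = 36 \left(-28 - \left(-45 + 2\right) 1\right) = 36 \left(-28 - \left(-43\right) 1\right) = 36 \left(-28 - -43\right) = 36 \left(-28 + 43\right) = 36 \cdot 15 = 540$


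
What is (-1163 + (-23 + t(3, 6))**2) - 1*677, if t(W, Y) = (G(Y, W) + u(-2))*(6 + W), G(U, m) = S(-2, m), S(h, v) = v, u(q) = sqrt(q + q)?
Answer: -2148 + 144*I ≈ -2148.0 + 144.0*I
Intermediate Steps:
u(q) = sqrt(2)*sqrt(q) (u(q) = sqrt(2*q) = sqrt(2)*sqrt(q))
G(U, m) = m
t(W, Y) = (6 + W)*(W + 2*I) (t(W, Y) = (W + sqrt(2)*sqrt(-2))*(6 + W) = (W + sqrt(2)*(I*sqrt(2)))*(6 + W) = (W + 2*I)*(6 + W) = (6 + W)*(W + 2*I))
(-1163 + (-23 + t(3, 6))**2) - 1*677 = (-1163 + (-23 + (3**2 + 12*I + 2*3*(3 + I)))**2) - 1*677 = (-1163 + (-23 + (9 + 12*I + (18 + 6*I)))**2) - 677 = (-1163 + (-23 + (27 + 18*I))**2) - 677 = (-1163 + (4 + 18*I)**2) - 677 = -1840 + (4 + 18*I)**2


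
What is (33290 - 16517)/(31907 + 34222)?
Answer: 5591/22043 ≈ 0.25364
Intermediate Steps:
(33290 - 16517)/(31907 + 34222) = 16773/66129 = 16773*(1/66129) = 5591/22043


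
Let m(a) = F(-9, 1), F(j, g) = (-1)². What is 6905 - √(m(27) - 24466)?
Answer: 6905 - I*√24465 ≈ 6905.0 - 156.41*I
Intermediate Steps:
F(j, g) = 1
m(a) = 1
6905 - √(m(27) - 24466) = 6905 - √(1 - 24466) = 6905 - √(-24465) = 6905 - I*√24465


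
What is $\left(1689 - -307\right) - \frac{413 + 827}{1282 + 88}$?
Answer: $\frac{273328}{137} \approx 1995.1$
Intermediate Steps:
$\left(1689 - -307\right) - \frac{413 + 827}{1282 + 88} = \left(1689 + 307\right) - \frac{1240}{1370} = 1996 - 1240 \cdot \frac{1}{1370} = 1996 - \frac{124}{137} = \frac{273328}{137}$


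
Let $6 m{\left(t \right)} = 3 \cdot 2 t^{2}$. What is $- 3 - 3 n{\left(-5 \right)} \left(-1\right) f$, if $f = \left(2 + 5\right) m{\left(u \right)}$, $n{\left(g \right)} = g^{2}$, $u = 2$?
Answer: $-6300$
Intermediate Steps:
$m{\left(t \right)} = t^{2}$ ($m{\left(t \right)} = \frac{3 \cdot 2 t^{2}}{6} = \frac{6 t^{2}}{6} = t^{2}$)
$f = 28$ ($f = \left(2 + 5\right) 2^{2} = 7 \cdot 4 = 28$)
$- 3 - 3 n{\left(-5 \right)} \left(-1\right) f = - 3 - 3 \left(-5\right)^{2} \left(-1\right) 28 = - 3 \left(-3\right) 25 \left(-1\right) 28 = - 3 \left(\left(-75\right) \left(-1\right)\right) 28 = \left(-3\right) 75 \cdot 28 = \left(-225\right) 28 = -6300$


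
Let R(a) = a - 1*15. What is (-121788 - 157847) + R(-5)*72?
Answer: -281075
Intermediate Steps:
R(a) = -15 + a (R(a) = a - 15 = -15 + a)
(-121788 - 157847) + R(-5)*72 = (-121788 - 157847) + (-15 - 5)*72 = -279635 - 20*72 = -279635 - 1440 = -281075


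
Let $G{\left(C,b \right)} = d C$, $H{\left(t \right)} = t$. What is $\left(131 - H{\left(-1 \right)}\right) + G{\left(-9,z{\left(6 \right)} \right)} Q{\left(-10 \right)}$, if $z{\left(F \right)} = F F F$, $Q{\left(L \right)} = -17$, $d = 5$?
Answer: $897$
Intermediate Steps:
$z{\left(F \right)} = F^{3}$ ($z{\left(F \right)} = F^{2} F = F^{3}$)
$G{\left(C,b \right)} = 5 C$
$\left(131 - H{\left(-1 \right)}\right) + G{\left(-9,z{\left(6 \right)} \right)} Q{\left(-10 \right)} = \left(131 - -1\right) + 5 \left(-9\right) \left(-17\right) = \left(131 + 1\right) - -765 = 132 + 765 = 897$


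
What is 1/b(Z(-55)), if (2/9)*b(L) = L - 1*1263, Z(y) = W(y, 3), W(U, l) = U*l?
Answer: -1/6426 ≈ -0.00015562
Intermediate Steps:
Z(y) = 3*y (Z(y) = y*3 = 3*y)
b(L) = -11367/2 + 9*L/2 (b(L) = 9*(L - 1*1263)/2 = 9*(L - 1263)/2 = 9*(-1263 + L)/2 = -11367/2 + 9*L/2)
1/b(Z(-55)) = 1/(-11367/2 + 9*(3*(-55))/2) = 1/(-11367/2 + (9/2)*(-165)) = 1/(-11367/2 - 1485/2) = 1/(-6426) = -1/6426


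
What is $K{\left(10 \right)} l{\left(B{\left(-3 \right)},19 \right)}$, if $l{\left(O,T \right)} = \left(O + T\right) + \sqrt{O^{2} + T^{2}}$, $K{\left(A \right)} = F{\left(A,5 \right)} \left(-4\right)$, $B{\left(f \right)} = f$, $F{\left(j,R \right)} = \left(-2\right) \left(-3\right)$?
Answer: $-384 - 24 \sqrt{370} \approx -845.65$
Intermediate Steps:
$F{\left(j,R \right)} = 6$
$K{\left(A \right)} = -24$ ($K{\left(A \right)} = 6 \left(-4\right) = -24$)
$l{\left(O,T \right)} = O + T + \sqrt{O^{2} + T^{2}}$
$K{\left(10 \right)} l{\left(B{\left(-3 \right)},19 \right)} = - 24 \left(-3 + 19 + \sqrt{\left(-3\right)^{2} + 19^{2}}\right) = - 24 \left(-3 + 19 + \sqrt{9 + 361}\right) = - 24 \left(-3 + 19 + \sqrt{370}\right) = - 24 \left(16 + \sqrt{370}\right) = -384 - 24 \sqrt{370}$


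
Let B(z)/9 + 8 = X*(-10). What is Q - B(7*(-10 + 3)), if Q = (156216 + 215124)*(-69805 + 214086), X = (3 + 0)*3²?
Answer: 53577309042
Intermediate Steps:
X = 27 (X = 3*9 = 27)
Q = 53577306540 (Q = 371340*144281 = 53577306540)
B(z) = -2502 (B(z) = -72 + 9*(27*(-10)) = -72 + 9*(-270) = -72 - 2430 = -2502)
Q - B(7*(-10 + 3)) = 53577306540 - 1*(-2502) = 53577306540 + 2502 = 53577309042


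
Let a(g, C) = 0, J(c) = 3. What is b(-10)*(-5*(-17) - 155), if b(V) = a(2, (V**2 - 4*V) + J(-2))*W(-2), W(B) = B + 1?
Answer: 0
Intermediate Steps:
W(B) = 1 + B
b(V) = 0 (b(V) = 0*(1 - 2) = 0*(-1) = 0)
b(-10)*(-5*(-17) - 155) = 0*(-5*(-17) - 155) = 0*(85 - 155) = 0*(-70) = 0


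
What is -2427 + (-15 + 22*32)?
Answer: -1738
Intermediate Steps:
-2427 + (-15 + 22*32) = -2427 + (-15 + 704) = -2427 + 689 = -1738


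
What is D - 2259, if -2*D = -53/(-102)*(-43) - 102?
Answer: -448153/204 ≈ -2196.8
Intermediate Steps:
D = 12683/204 (D = -(-53/(-102)*(-43) - 102)/2 = -(-53*(-1/102)*(-43) - 102)/2 = -((53/102)*(-43) - 102)/2 = -(-2279/102 - 102)/2 = -1/2*(-12683/102) = 12683/204 ≈ 62.172)
D - 2259 = 12683/204 - 2259 = -448153/204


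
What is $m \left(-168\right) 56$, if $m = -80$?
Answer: $752640$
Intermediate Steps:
$m \left(-168\right) 56 = \left(-80\right) \left(-168\right) 56 = 13440 \cdot 56 = 752640$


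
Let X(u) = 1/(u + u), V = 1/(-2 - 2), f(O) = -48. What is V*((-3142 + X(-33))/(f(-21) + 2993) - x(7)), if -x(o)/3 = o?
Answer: -3874397/777480 ≈ -4.9833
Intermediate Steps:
x(o) = -3*o
V = -¼ (V = 1/(-4) = -¼ ≈ -0.25000)
X(u) = 1/(2*u)
V*((-3142 + X(-33))/(f(-21) + 2993) - x(7)) = -((-3142 + (½)/(-33))/(-48 + 2993) - (-3)*7)/4 = -((-3142 + (½)*(-1/33))/2945 - 1*(-21))/4 = -((-3142 - 1/66)*(1/2945) + 21)/4 = -(-207373/66*1/2945 + 21)/4 = -(-207373/194370 + 21)/4 = -¼*3874397/194370 = -3874397/777480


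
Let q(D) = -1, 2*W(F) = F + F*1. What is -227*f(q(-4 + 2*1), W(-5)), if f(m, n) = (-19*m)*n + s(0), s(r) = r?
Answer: 21565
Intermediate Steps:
W(F) = F (W(F) = (F + F*1)/2 = (F + F)/2 = (2*F)/2 = F)
f(m, n) = -19*m*n (f(m, n) = (-19*m)*n + 0 = -19*m*n + 0 = -19*m*n)
-227*f(q(-4 + 2*1), W(-5)) = -(-4313)*(-1)*(-5) = -227*(-95) = 21565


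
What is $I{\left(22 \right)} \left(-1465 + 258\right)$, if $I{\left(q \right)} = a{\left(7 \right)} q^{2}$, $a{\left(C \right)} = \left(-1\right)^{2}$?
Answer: $-584188$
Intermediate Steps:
$a{\left(C \right)} = 1$
$I{\left(q \right)} = q^{2}$ ($I{\left(q \right)} = 1 q^{2} = q^{2}$)
$I{\left(22 \right)} \left(-1465 + 258\right) = 22^{2} \left(-1465 + 258\right) = 484 \left(-1207\right) = -584188$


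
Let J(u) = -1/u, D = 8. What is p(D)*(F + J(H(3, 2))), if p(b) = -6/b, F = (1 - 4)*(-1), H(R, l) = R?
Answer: -2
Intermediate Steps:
F = 3 (F = -3*(-1) = 3)
p(D)*(F + J(H(3, 2))) = (-6/8)*(3 - 1/3) = (-6*⅛)*(3 - 1*⅓) = -3*(3 - ⅓)/4 = -¾*8/3 = -2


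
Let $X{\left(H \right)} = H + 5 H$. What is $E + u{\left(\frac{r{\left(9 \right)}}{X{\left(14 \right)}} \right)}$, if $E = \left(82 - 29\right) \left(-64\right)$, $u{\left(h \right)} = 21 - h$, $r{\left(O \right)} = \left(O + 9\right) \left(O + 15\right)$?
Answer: $- \frac{23633}{7} \approx -3376.1$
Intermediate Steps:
$X{\left(H \right)} = 6 H$
$r{\left(O \right)} = \left(9 + O\right) \left(15 + O\right)$
$E = -3392$ ($E = 53 \left(-64\right) = -3392$)
$E + u{\left(\frac{r{\left(9 \right)}}{X{\left(14 \right)}} \right)} = -3392 + \left(21 - \frac{135 + 9^{2} + 24 \cdot 9}{6 \cdot 14}\right) = -3392 + \left(21 - \frac{135 + 81 + 216}{84}\right) = -3392 + \left(21 - 432 \cdot \frac{1}{84}\right) = -3392 + \left(21 - \frac{36}{7}\right) = -3392 + \frac{111}{7} = - \frac{23633}{7}$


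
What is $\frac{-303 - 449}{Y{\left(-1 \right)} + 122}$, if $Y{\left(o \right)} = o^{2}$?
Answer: $- \frac{752}{123} \approx -6.1138$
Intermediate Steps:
$\frac{-303 - 449}{Y{\left(-1 \right)} + 122} = \frac{-303 - 449}{\left(-1\right)^{2} + 122} = - \frac{752}{1 + 122} = - \frac{752}{123}$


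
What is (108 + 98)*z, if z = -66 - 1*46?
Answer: -23072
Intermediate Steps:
z = -112 (z = -66 - 46 = -112)
(108 + 98)*z = (108 + 98)*(-112) = 206*(-112) = -23072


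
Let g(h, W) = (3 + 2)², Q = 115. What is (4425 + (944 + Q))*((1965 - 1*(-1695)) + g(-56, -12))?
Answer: 20208540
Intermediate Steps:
g(h, W) = 25 (g(h, W) = 5² = 25)
(4425 + (944 + Q))*((1965 - 1*(-1695)) + g(-56, -12)) = (4425 + (944 + 115))*((1965 - 1*(-1695)) + 25) = (4425 + 1059)*((1965 + 1695) + 25) = 5484*(3660 + 25) = 5484*3685 = 20208540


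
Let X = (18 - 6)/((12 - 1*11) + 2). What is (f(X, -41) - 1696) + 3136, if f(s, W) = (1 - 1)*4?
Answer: 1440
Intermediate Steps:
X = 4 (X = 12/((12 - 11) + 2) = 12/(1 + 2) = 12/3 = 12*(⅓) = 4)
f(s, W) = 0 (f(s, W) = 0*4 = 0)
(f(X, -41) - 1696) + 3136 = (0 - 1696) + 3136 = -1696 + 3136 = 1440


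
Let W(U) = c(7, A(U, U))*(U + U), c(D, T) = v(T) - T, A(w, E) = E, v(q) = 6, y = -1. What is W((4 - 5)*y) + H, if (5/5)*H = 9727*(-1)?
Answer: -9717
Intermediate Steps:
c(D, T) = 6 - T
H = -9727 (H = 9727*(-1) = -9727)
W(U) = 2*U*(6 - U) (W(U) = (6 - U)*(U + U) = (6 - U)*(2*U) = 2*U*(6 - U))
W((4 - 5)*y) + H = 2*((4 - 5)*(-1))*(6 - (4 - 5)*(-1)) - 9727 = 2*(-1*(-1))*(6 - (-1)*(-1)) - 9727 = 2*1*(6 - 1*1) - 9727 = 2*1*(6 - 1) - 9727 = 2*1*5 - 9727 = 10 - 9727 = -9717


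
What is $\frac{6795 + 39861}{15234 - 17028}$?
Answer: $- \frac{7776}{299} \approx -26.007$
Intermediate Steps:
$\frac{6795 + 39861}{15234 - 17028} = \frac{46656}{-1794} = 46656 \left(- \frac{1}{1794}\right) = - \frac{7776}{299}$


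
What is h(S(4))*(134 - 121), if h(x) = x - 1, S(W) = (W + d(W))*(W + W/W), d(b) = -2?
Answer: 117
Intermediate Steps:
S(W) = (1 + W)*(-2 + W) (S(W) = (W - 2)*(W + W/W) = (-2 + W)*(W + 1) = (-2 + W)*(1 + W) = (1 + W)*(-2 + W))
h(x) = -1 + x
h(S(4))*(134 - 121) = (-1 + (-2 + 4² - 1*4))*(134 - 121) = (-1 + (-2 + 16 - 4))*13 = (-1 + 10)*13 = 9*13 = 117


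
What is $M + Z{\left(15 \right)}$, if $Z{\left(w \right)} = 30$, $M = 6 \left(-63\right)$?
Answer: $-348$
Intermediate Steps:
$M = -378$
$M + Z{\left(15 \right)} = -378 + 30 = -348$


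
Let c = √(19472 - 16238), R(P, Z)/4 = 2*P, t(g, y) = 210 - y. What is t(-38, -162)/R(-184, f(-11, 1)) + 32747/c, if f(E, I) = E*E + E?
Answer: -93/368 + 2977*√66/42 ≈ 575.59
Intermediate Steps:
f(E, I) = E + E² (f(E, I) = E² + E = E + E²)
R(P, Z) = 8*P (R(P, Z) = 4*(2*P) = 8*P)
c = 7*√66 (c = √3234 = 7*√66 ≈ 56.868)
t(-38, -162)/R(-184, f(-11, 1)) + 32747/c = (210 - 1*(-162))/((8*(-184))) + 32747/((7*√66)) = (210 + 162)/(-1472) + 32747*(√66/462) = 372*(-1/1472) + 2977*√66/42 = -93/368 + 2977*√66/42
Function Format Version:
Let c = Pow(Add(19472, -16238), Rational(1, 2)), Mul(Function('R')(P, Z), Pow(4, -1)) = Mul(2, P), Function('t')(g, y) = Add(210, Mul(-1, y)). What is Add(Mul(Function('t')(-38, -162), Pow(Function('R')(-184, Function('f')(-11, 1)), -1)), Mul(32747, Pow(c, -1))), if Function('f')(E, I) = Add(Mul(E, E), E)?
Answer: Add(Rational(-93, 368), Mul(Rational(2977, 42), Pow(66, Rational(1, 2)))) ≈ 575.59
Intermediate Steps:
Function('f')(E, I) = Add(E, Pow(E, 2)) (Function('f')(E, I) = Add(Pow(E, 2), E) = Add(E, Pow(E, 2)))
Function('R')(P, Z) = Mul(8, P) (Function('R')(P, Z) = Mul(4, Mul(2, P)) = Mul(8, P))
c = Mul(7, Pow(66, Rational(1, 2))) (c = Pow(3234, Rational(1, 2)) = Mul(7, Pow(66, Rational(1, 2))) ≈ 56.868)
Add(Mul(Function('t')(-38, -162), Pow(Function('R')(-184, Function('f')(-11, 1)), -1)), Mul(32747, Pow(c, -1))) = Add(Mul(Add(210, Mul(-1, -162)), Pow(Mul(8, -184), -1)), Mul(32747, Pow(Mul(7, Pow(66, Rational(1, 2))), -1))) = Add(Mul(Add(210, 162), Pow(-1472, -1)), Mul(32747, Mul(Rational(1, 462), Pow(66, Rational(1, 2))))) = Add(Mul(372, Rational(-1, 1472)), Mul(Rational(2977, 42), Pow(66, Rational(1, 2)))) = Add(Rational(-93, 368), Mul(Rational(2977, 42), Pow(66, Rational(1, 2))))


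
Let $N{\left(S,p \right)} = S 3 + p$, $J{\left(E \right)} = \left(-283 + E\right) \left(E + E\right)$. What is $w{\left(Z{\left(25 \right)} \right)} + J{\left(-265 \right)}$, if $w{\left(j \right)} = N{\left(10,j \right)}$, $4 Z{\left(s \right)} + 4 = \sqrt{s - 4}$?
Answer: $290469 + \frac{\sqrt{21}}{4} \approx 2.9047 \cdot 10^{5}$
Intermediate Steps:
$Z{\left(s \right)} = -1 + \frac{\sqrt{-4 + s}}{4}$ ($Z{\left(s \right)} = -1 + \frac{\sqrt{s - 4}}{4} = -1 + \frac{\sqrt{-4 + s}}{4}$)
$J{\left(E \right)} = 2 E \left(-283 + E\right)$ ($J{\left(E \right)} = \left(-283 + E\right) 2 E = 2 E \left(-283 + E\right)$)
$N{\left(S,p \right)} = p + 3 S$ ($N{\left(S,p \right)} = 3 S + p = p + 3 S$)
$w{\left(j \right)} = 30 + j$ ($w{\left(j \right)} = j + 3 \cdot 10 = j + 30 = 30 + j$)
$w{\left(Z{\left(25 \right)} \right)} + J{\left(-265 \right)} = \left(30 - \left(1 - \frac{\sqrt{-4 + 25}}{4}\right)\right) + 2 \left(-265\right) \left(-283 - 265\right) = \left(30 - \left(1 - \frac{\sqrt{21}}{4}\right)\right) + 2 \left(-265\right) \left(-548\right) = \left(29 + \frac{\sqrt{21}}{4}\right) + 290440 = 290469 + \frac{\sqrt{21}}{4}$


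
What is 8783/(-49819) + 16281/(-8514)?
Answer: -8948299/4284434 ≈ -2.0886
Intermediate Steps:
8783/(-49819) + 16281/(-8514) = 8783*(-1/49819) + 16281*(-1/8514) = -8783/49819 - 1809/946 = -8948299/4284434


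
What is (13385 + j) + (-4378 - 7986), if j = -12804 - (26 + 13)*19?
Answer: -12524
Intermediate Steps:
j = -13545 (j = -12804 - 39*19 = -12804 - 1*741 = -12804 - 741 = -13545)
(13385 + j) + (-4378 - 7986) = (13385 - 13545) + (-4378 - 7986) = -160 - 12364 = -12524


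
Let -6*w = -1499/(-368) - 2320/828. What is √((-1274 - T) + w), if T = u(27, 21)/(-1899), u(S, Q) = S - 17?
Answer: I*√155569852334382/349416 ≈ 35.696*I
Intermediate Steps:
u(S, Q) = -17 + S
w = -4211/19872 (w = -(-1499/(-368) - 2320/828)/6 = -(-1499*(-1/368) - 2320*1/828)/6 = -(1499/368 - 580/207)/6 = -⅙*4211/3312 = -4211/19872 ≈ -0.21191)
T = -10/1899 (T = (-17 + 27)/(-1899) = 10*(-1/1899) = -10/1899 ≈ -0.0052659)
√((-1274 - T) + w) = √((-1274 - 1*(-10/1899)) - 4211/19872) = √((-1274 + 10/1899) - 4211/19872) = √(-2419316/1899 - 4211/19872) = √(-5342738249/4192992) = I*√155569852334382/349416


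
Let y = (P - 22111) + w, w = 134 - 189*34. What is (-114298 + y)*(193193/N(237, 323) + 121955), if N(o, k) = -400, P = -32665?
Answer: -4260412364181/200 ≈ -2.1302e+10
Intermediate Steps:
w = -6292 (w = 134 - 6426 = -6292)
y = -61068 (y = (-32665 - 22111) - 6292 = -54776 - 6292 = -61068)
(-114298 + y)*(193193/N(237, 323) + 121955) = (-114298 - 61068)*(193193/(-400) + 121955) = -175366*(193193*(-1/400) + 121955) = -175366*(-193193/400 + 121955) = -175366*48588807/400 = -4260412364181/200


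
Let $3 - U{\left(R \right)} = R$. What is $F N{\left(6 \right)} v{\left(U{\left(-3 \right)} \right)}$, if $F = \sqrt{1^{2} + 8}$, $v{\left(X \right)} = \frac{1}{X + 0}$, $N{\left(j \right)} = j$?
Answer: $3$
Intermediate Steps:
$U{\left(R \right)} = 3 - R$
$v{\left(X \right)} = \frac{1}{X}$
$F = 3$ ($F = \sqrt{1 + 8} = \sqrt{9} = 3$)
$F N{\left(6 \right)} v{\left(U{\left(-3 \right)} \right)} = \frac{3 \cdot 6}{3 - -3} = \frac{18}{3 + 3} = \frac{18}{6} = 18 \cdot \frac{1}{6} = 3$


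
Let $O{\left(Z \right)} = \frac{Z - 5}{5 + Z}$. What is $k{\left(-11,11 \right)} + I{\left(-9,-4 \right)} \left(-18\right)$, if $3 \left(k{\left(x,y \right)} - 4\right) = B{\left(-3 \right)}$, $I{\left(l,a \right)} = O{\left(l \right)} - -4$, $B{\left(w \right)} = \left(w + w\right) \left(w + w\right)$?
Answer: $-119$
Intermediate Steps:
$B{\left(w \right)} = 4 w^{2}$ ($B{\left(w \right)} = 2 w 2 w = 4 w^{2}$)
$O{\left(Z \right)} = \frac{-5 + Z}{5 + Z}$
$I{\left(l,a \right)} = 4 + \frac{-5 + l}{5 + l}$ ($I{\left(l,a \right)} = \frac{-5 + l}{5 + l} - -4 = \frac{-5 + l}{5 + l} + 4 = 4 + \frac{-5 + l}{5 + l}$)
$k{\left(x,y \right)} = 16$ ($k{\left(x,y \right)} = 4 + \frac{4 \left(-3\right)^{2}}{3} = 4 + \frac{4 \cdot 9}{3} = 4 + \frac{1}{3} \cdot 36 = 4 + 12 = 16$)
$k{\left(-11,11 \right)} + I{\left(-9,-4 \right)} \left(-18\right) = 16 + \frac{5 \left(3 - 9\right)}{5 - 9} \left(-18\right) = 16 + 5 \frac{1}{-4} \left(-6\right) \left(-18\right) = 16 + 5 \left(- \frac{1}{4}\right) \left(-6\right) \left(-18\right) = 16 + \frac{15}{2} \left(-18\right) = 16 - 135 = -119$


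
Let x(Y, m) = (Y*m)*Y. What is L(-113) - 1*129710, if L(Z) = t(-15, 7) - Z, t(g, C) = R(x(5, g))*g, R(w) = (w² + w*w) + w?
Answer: -4342722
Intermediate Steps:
x(Y, m) = m*Y²
R(w) = w + 2*w² (R(w) = (w² + w²) + w = 2*w² + w = w + 2*w²)
t(g, C) = 25*g²*(1 + 50*g) (t(g, C) = ((g*5²)*(1 + 2*(g*5²)))*g = ((g*25)*(1 + 2*(g*25)))*g = ((25*g)*(1 + 2*(25*g)))*g = ((25*g)*(1 + 50*g))*g = (25*g*(1 + 50*g))*g = 25*g²*(1 + 50*g))
L(Z) = -4213125 - Z (L(Z) = (-15)²*(25 + 1250*(-15)) - Z = 225*(25 - 18750) - Z = 225*(-18725) - Z = -4213125 - Z)
L(-113) - 1*129710 = (-4213125 - 1*(-113)) - 1*129710 = (-4213125 + 113) - 129710 = -4213012 - 129710 = -4342722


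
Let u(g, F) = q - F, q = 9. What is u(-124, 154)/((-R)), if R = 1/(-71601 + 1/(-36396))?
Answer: -377868549565/36396 ≈ -1.0382e+7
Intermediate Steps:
R = -36396/2605989997 (R = 1/(-71601 - 1/36396) = 1/(-2605989997/36396) = -36396/2605989997 ≈ -1.3966e-5)
u(g, F) = 9 - F
u(-124, 154)/((-R)) = (9 - 1*154)/((-1*(-36396/2605989997))) = (9 - 154)/(36396/2605989997) = -145*2605989997/36396 = -377868549565/36396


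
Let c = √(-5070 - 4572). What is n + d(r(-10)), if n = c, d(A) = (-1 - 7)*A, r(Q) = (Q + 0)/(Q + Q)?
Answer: -4 + I*√9642 ≈ -4.0 + 98.194*I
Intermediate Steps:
r(Q) = ½ (r(Q) = Q/((2*Q)) = Q*(1/(2*Q)) = ½)
d(A) = -8*A
c = I*√9642 (c = √(-9642) = I*√9642 ≈ 98.194*I)
n = I*√9642 ≈ 98.194*I
n + d(r(-10)) = I*√9642 - 8*½ = I*√9642 - 4 = -4 + I*√9642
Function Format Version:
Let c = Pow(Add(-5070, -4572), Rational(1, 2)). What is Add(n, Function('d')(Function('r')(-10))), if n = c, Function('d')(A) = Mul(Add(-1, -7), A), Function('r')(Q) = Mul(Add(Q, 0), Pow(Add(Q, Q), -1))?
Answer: Add(-4, Mul(I, Pow(9642, Rational(1, 2)))) ≈ Add(-4.0000, Mul(98.194, I))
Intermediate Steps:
Function('r')(Q) = Rational(1, 2) (Function('r')(Q) = Mul(Q, Pow(Mul(2, Q), -1)) = Mul(Q, Mul(Rational(1, 2), Pow(Q, -1))) = Rational(1, 2))
Function('d')(A) = Mul(-8, A)
c = Mul(I, Pow(9642, Rational(1, 2))) (c = Pow(-9642, Rational(1, 2)) = Mul(I, Pow(9642, Rational(1, 2))) ≈ Mul(98.194, I))
n = Mul(I, Pow(9642, Rational(1, 2))) ≈ Mul(98.194, I)
Add(n, Function('d')(Function('r')(-10))) = Add(Mul(I, Pow(9642, Rational(1, 2))), Mul(-8, Rational(1, 2))) = Add(Mul(I, Pow(9642, Rational(1, 2))), -4) = Add(-4, Mul(I, Pow(9642, Rational(1, 2))))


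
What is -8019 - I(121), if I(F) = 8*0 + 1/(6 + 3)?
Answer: -72172/9 ≈ -8019.1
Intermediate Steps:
I(F) = ⅑ (I(F) = 0 + 1/9 = 0 + ⅑ = ⅑)
-8019 - I(121) = -8019 - 1*⅑ = -8019 - ⅑ = -72172/9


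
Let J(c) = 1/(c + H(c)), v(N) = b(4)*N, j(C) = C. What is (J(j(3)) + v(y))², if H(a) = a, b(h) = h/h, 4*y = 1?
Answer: 25/144 ≈ 0.17361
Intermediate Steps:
y = ¼ (y = (¼)*1 = ¼ ≈ 0.25000)
b(h) = 1
v(N) = N (v(N) = 1*N = N)
J(c) = 1/(2*c) (J(c) = 1/(c + c) = 1/(2*c))
(J(j(3)) + v(y))² = ((½)/3 + ¼)² = ((½)*(⅓) + ¼)² = (⅙ + ¼)² = (5/12)² = 25/144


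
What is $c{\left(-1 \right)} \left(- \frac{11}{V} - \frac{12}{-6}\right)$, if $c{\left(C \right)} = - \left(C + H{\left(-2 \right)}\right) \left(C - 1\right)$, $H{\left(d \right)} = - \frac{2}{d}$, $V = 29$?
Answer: $0$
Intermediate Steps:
$c{\left(C \right)} = - \left(1 + C\right) \left(-1 + C\right)$ ($c{\left(C \right)} = - \left(C - \frac{2}{-2}\right) \left(C - 1\right) = - \left(C - -1\right) \left(-1 + C\right) = - \left(C + 1\right) \left(-1 + C\right) = - \left(1 + C\right) \left(-1 + C\right)$)
$c{\left(-1 \right)} \left(- \frac{11}{V} - \frac{12}{-6}\right) = \left(1 - \left(-1\right)^{2}\right) \left(- \frac{11}{29} - \frac{12}{-6}\right) = \left(1 - 1\right) \left(\left(-11\right) \frac{1}{29} - -2\right) = \left(1 - 1\right) \left(- \frac{11}{29} + 2\right) = 0 \cdot \frac{47}{29} = 0$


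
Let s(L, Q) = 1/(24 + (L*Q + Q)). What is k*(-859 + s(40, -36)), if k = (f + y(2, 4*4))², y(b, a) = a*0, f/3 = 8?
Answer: -59868912/121 ≈ -4.9478e+5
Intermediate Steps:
f = 24 (f = 3*8 = 24)
s(L, Q) = 1/(24 + Q + L*Q) (s(L, Q) = 1/(24 + (Q + L*Q)) = 1/(24 + Q + L*Q))
y(b, a) = 0
k = 576 (k = (24 + 0)² = 24² = 576)
k*(-859 + s(40, -36)) = 576*(-859 + 1/(24 - 36 + 40*(-36))) = 576*(-859 + 1/(24 - 36 - 1440)) = 576*(-859 + 1/(-1452)) = 576*(-859 - 1/1452) = 576*(-1247269/1452) = -59868912/121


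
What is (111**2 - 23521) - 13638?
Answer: -24838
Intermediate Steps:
(111**2 - 23521) - 13638 = (12321 - 23521) - 13638 = -11200 - 13638 = -24838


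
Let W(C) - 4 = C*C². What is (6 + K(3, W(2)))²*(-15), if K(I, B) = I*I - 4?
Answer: -1815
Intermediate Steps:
W(C) = 4 + C³ (W(C) = 4 + C*C² = 4 + C³)
K(I, B) = -4 + I² (K(I, B) = I² - 4 = -4 + I²)
(6 + K(3, W(2)))²*(-15) = (6 + (-4 + 3²))²*(-15) = (6 + (-4 + 9))²*(-15) = (6 + 5)²*(-15) = 11²*(-15) = 121*(-15) = -1815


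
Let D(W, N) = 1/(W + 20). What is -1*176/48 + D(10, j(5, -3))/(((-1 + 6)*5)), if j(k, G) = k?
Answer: -2749/750 ≈ -3.6653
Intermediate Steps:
D(W, N) = 1/(20 + W)
-1*176/48 + D(10, j(5, -3))/(((-1 + 6)*5)) = -1*176/48 + 1/((20 + 10)*(((-1 + 6)*5))) = -176*1/48 + 1/(30*((5*5))) = -11/3 + (1/30)/25 = -11/3 + (1/30)*(1/25) = -11/3 + 1/750 = -2749/750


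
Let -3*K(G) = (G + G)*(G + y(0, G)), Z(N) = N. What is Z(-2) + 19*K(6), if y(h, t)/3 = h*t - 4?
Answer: 454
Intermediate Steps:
y(h, t) = -12 + 3*h*t (y(h, t) = 3*(h*t - 4) = 3*(-4 + h*t) = -12 + 3*h*t)
K(G) = -2*G*(-12 + G)/3 (K(G) = -(G + G)*(G + (-12 + 3*0*G))/3 = -2*G*(G + (-12 + 0))/3 = -2*G*(G - 12)/3 = -2*G*(-12 + G)/3)
Z(-2) + 19*K(6) = -2 + 19*((⅔)*6*(12 - 1*6)) = -2 + 19*((⅔)*6*(12 - 6)) = -2 + 19*((⅔)*6*6) = -2 + 19*24 = -2 + 456 = 454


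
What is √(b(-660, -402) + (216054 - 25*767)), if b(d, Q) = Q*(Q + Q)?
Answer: √520087 ≈ 721.17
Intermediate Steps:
b(d, Q) = 2*Q² (b(d, Q) = Q*(2*Q) = 2*Q²)
√(b(-660, -402) + (216054 - 25*767)) = √(2*(-402)² + (216054 - 25*767)) = √(2*161604 + (216054 - 1*19175)) = √(323208 + (216054 - 19175)) = √(323208 + 196879) = √520087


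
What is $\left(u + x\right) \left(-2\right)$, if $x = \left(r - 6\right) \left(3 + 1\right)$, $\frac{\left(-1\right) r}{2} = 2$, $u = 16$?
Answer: $48$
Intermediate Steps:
$r = -4$ ($r = \left(-2\right) 2 = -4$)
$x = -40$ ($x = \left(-4 - 6\right) \left(3 + 1\right) = \left(-10\right) 4 = -40$)
$\left(u + x\right) \left(-2\right) = \left(16 - 40\right) \left(-2\right) = \left(-24\right) \left(-2\right) = 48$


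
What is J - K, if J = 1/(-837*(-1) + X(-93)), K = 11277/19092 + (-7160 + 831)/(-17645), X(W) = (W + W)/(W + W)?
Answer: -44611478919/47050674820 ≈ -0.94816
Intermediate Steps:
X(W) = 1 (X(W) = (2*W)/((2*W)) = (2*W)*(1/(2*W)) = 1)
K = 106605311/112292780 (K = 11277*(1/19092) - 6329*(-1/17645) = 3759/6364 + 6329/17645 = 106605311/112292780 ≈ 0.94935)
J = 1/838 (J = 1/(-837*(-1) + 1) = 1/(837 + 1) = 1/838 ≈ 0.0011933)
J - K = 1/838 - 1*106605311/112292780 = 1/838 - 106605311/112292780 = -44611478919/47050674820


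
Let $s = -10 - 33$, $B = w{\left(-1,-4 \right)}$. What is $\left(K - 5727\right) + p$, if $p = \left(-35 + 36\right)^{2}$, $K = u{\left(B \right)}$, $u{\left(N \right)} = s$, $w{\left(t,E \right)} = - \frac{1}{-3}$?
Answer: $-5769$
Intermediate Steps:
$w{\left(t,E \right)} = \frac{1}{3}$ ($w{\left(t,E \right)} = \left(-1\right) \left(- \frac{1}{3}\right) = \frac{1}{3}$)
$B = \frac{1}{3} \approx 0.33333$
$s = -43$
$u{\left(N \right)} = -43$
$K = -43$
$p = 1$ ($p = 1^{2} = 1$)
$\left(K - 5727\right) + p = \left(-43 - 5727\right) + 1 = -5770 + 1 = -5769$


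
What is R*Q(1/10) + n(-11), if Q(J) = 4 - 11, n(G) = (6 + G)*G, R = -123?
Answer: 916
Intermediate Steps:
n(G) = G*(6 + G)
Q(J) = -7
R*Q(1/10) + n(-11) = -123*(-7) - 11*(6 - 11) = 861 - 11*(-5) = 861 + 55 = 916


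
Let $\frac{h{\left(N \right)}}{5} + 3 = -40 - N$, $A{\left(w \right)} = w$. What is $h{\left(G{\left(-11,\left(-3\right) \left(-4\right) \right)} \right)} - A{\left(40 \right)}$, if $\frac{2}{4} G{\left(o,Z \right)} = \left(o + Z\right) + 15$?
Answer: $-415$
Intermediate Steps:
$G{\left(o,Z \right)} = 30 + 2 Z + 2 o$ ($G{\left(o,Z \right)} = 2 \left(\left(o + Z\right) + 15\right) = 2 \left(\left(Z + o\right) + 15\right) = 2 \left(15 + Z + o\right) = 30 + 2 Z + 2 o$)
$h{\left(N \right)} = -215 - 5 N$ ($h{\left(N \right)} = -15 + 5 \left(-40 - N\right) = -15 - \left(200 + 5 N\right) = -215 - 5 N$)
$h{\left(G{\left(-11,\left(-3\right) \left(-4\right) \right)} \right)} - A{\left(40 \right)} = \left(-215 - 5 \left(30 + 2 \left(\left(-3\right) \left(-4\right)\right) + 2 \left(-11\right)\right)\right) - 40 = \left(-215 - 5 \left(30 + 2 \cdot 12 - 22\right)\right) - 40 = \left(-215 - 5 \left(30 + 24 - 22\right)\right) - 40 = \left(-215 - 160\right) - 40 = -375 - 40 = -415$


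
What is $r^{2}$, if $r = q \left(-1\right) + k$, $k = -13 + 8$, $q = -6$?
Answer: $1$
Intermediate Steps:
$k = -5$
$r = 1$ ($r = \left(-6\right) \left(-1\right) - 5 = 6 - 5 = 1$)
$r^{2} = 1^{2} = 1$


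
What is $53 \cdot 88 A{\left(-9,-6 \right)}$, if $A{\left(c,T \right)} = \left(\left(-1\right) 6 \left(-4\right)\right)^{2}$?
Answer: $2686464$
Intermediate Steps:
$A{\left(c,T \right)} = 576$ ($A{\left(c,T \right)} = \left(\left(-6\right) \left(-4\right)\right)^{2} = 24^{2} = 576$)
$53 \cdot 88 A{\left(-9,-6 \right)} = 53 \cdot 88 \cdot 576 = 4664 \cdot 576 = 2686464$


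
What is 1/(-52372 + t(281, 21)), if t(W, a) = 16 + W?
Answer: -1/52075 ≈ -1.9203e-5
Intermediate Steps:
1/(-52372 + t(281, 21)) = 1/(-52372 + (16 + 281)) = 1/(-52372 + 297) = 1/(-52075) = -1/52075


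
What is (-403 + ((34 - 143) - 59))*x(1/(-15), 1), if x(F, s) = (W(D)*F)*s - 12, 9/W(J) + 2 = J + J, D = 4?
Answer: 69091/10 ≈ 6909.1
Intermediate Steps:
W(J) = 9/(-2 + 2*J) (W(J) = 9/(-2 + (J + J)) = 9/(-2 + 2*J))
x(F, s) = -12 + 3*F*s/2 (x(F, s) = ((9/(2*(-1 + 4)))*F)*s - 12 = (((9/2)/3)*F)*s - 12 = (((9/2)*(⅓))*F)*s - 12 = (3*F/2)*s - 12 = 3*F*s/2 - 12 = -12 + 3*F*s/2)
(-403 + ((34 - 143) - 59))*x(1/(-15), 1) = (-403 + ((34 - 143) - 59))*(-12 + (3/2)*1/(-15)) = (-403 + (-109 - 59))*(-12 + (3/2)*(-1/15)*1) = (-403 - 168)*(-12 - ⅒) = -571*(-121/10) = 69091/10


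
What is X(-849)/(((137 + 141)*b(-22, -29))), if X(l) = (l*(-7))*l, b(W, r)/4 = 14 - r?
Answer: -5045607/47816 ≈ -105.52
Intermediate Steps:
b(W, r) = 56 - 4*r (b(W, r) = 4*(14 - r) = 56 - 4*r)
X(l) = -7*l**2 (X(l) = (-7*l)*l = -7*l**2)
X(-849)/(((137 + 141)*b(-22, -29))) = (-7*(-849)**2)/(((137 + 141)*(56 - 4*(-29)))) = (-7*720801)/((278*(56 + 116))) = -5045607/(278*172) = -5045607/47816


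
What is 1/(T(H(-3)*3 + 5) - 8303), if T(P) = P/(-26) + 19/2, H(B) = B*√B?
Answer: -5606536/46498884739 - 234*I*√3/46498884739 ≈ -0.00012057 - 8.7163e-9*I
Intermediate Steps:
H(B) = B^(3/2)
T(P) = 19/2 - P/26 (T(P) = P*(-1/26) + 19*(½) = -P/26 + 19/2 = 19/2 - P/26)
1/(T(H(-3)*3 + 5) - 8303) = 1/((19/2 - ((-3)^(3/2)*3 + 5)/26) - 8303) = 1/((19/2 - (-3*I*√3*3 + 5)/26) - 8303) = 1/((19/2 - (-9*I*√3 + 5)/26) - 8303) = 1/((19/2 - (5 - 9*I*√3)/26) - 8303) = 1/((19/2 + (-5/26 + 9*I*√3/26)) - 8303) = 1/((121/13 + 9*I*√3/26) - 8303) = 1/(-107818/13 + 9*I*√3/26)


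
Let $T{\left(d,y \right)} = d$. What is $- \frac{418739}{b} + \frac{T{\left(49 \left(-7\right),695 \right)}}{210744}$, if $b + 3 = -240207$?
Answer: $\frac{1632672959}{937459560} \approx 1.7416$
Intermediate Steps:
$b = -240210$ ($b = -3 - 240207 = -240210$)
$- \frac{418739}{b} + \frac{T{\left(49 \left(-7\right),695 \right)}}{210744} = - \frac{418739}{-240210} + \frac{49 \left(-7\right)}{210744} = \left(-418739\right) \left(- \frac{1}{240210}\right) - \frac{343}{210744} = \frac{418739}{240210} - \frac{343}{210744} = \frac{1632672959}{937459560}$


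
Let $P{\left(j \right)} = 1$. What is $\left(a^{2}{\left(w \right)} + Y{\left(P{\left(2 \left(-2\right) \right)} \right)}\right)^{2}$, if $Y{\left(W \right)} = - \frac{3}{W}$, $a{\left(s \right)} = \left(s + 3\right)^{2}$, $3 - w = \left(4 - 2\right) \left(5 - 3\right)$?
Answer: $169$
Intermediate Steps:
$w = -1$ ($w = 3 - \left(4 - 2\right) \left(5 - 3\right) = 3 - 2 \cdot 2 = 3 - 4 = -1$)
$a{\left(s \right)} = \left(3 + s\right)^{2}$
$\left(a^{2}{\left(w \right)} + Y{\left(P{\left(2 \left(-2\right) \right)} \right)}\right)^{2} = \left(\left(\left(3 - 1\right)^{2}\right)^{2} - \frac{3}{1}\right)^{2} = \left(\left(2^{2}\right)^{2} - 3\right)^{2} = \left(4^{2} - 3\right)^{2} = \left(16 - 3\right)^{2} = 13^{2} = 169$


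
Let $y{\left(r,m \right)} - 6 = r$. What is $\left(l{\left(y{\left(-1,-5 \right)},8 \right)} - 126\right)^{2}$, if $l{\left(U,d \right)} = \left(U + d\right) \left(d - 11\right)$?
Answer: $27225$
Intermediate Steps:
$y{\left(r,m \right)} = 6 + r$
$l{\left(U,d \right)} = \left(-11 + d\right) \left(U + d\right)$ ($l{\left(U,d \right)} = \left(U + d\right) \left(-11 + d\right) = \left(-11 + d\right) \left(U + d\right)$)
$\left(l{\left(y{\left(-1,-5 \right)},8 \right)} - 126\right)^{2} = \left(\left(8^{2} - 11 \left(6 - 1\right) - 88 + \left(6 - 1\right) 8\right) - 126\right)^{2} = \left(\left(64 - 55 - 88 + 5 \cdot 8\right) - 126\right)^{2} = \left(\left(64 - 55 - 88 + 40\right) - 126\right)^{2} = \left(-39 - 126\right)^{2} = \left(-165\right)^{2} = 27225$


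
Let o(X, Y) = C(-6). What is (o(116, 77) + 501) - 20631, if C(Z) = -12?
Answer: -20142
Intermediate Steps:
o(X, Y) = -12
(o(116, 77) + 501) - 20631 = (-12 + 501) - 20631 = 489 - 20631 = -20142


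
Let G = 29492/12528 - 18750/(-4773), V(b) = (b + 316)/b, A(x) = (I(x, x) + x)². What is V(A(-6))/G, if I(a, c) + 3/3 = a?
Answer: 2416760820/5290619867 ≈ 0.45680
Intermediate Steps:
I(a, c) = -1 + a
A(x) = (-1 + 2*x)² (A(x) = ((-1 + x) + x)² = (-1 + 2*x)²)
V(b) = (316 + b)/b
G = 31305443/4983012 (G = 29492*(1/12528) - 18750*(-1/4773) = 7373/3132 + 6250/1591 = 31305443/4983012 ≈ 6.2824)
V(A(-6))/G = ((316 + (-1 + 2*(-6))²)/((-1 + 2*(-6))²))/(31305443/4983012) = ((316 + (-1 - 12)²)/((-1 - 12)²))*(4983012/31305443) = ((316 + (-13)²)/((-13)²))*(4983012/31305443) = ((316 + 169)/169)*(4983012/31305443) = ((1/169)*485)*(4983012/31305443) = (485/169)*(4983012/31305443) = 2416760820/5290619867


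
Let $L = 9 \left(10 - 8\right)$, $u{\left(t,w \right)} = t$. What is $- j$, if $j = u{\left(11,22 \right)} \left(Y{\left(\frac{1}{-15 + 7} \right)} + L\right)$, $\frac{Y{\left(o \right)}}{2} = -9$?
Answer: $0$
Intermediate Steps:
$Y{\left(o \right)} = -18$ ($Y{\left(o \right)} = 2 \left(-9\right) = -18$)
$L = 18$ ($L = 9 \cdot 2 = 18$)
$j = 0$ ($j = 11 \left(-18 + 18\right) = 11 \cdot 0 = 0$)
$- j = \left(-1\right) 0 = 0$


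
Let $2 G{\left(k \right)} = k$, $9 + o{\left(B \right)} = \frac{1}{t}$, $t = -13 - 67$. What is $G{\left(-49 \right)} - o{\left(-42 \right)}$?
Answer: $- \frac{1239}{80} \approx -15.488$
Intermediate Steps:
$t = -80$ ($t = -13 - 67 = -80$)
$o{\left(B \right)} = - \frac{721}{80}$ ($o{\left(B \right)} = -9 + \frac{1}{-80} = -9 - \frac{1}{80} = - \frac{721}{80}$)
$G{\left(k \right)} = \frac{k}{2}$
$G{\left(-49 \right)} - o{\left(-42 \right)} = \frac{1}{2} \left(-49\right) - - \frac{721}{80} = - \frac{49}{2} + \frac{721}{80} = - \frac{1239}{80}$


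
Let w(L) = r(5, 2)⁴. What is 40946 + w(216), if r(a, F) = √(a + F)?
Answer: 40995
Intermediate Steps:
r(a, F) = √(F + a)
w(L) = 49 (w(L) = (√(2 + 5))⁴ = (√7)⁴ = 49)
40946 + w(216) = 40946 + 49 = 40995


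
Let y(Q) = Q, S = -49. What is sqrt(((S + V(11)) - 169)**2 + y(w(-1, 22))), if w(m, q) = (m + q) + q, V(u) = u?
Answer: 2*sqrt(10723) ≈ 207.10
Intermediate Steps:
w(m, q) = m + 2*q
sqrt(((S + V(11)) - 169)**2 + y(w(-1, 22))) = sqrt(((-49 + 11) - 169)**2 + (-1 + 2*22)) = sqrt((-38 - 169)**2 + (-1 + 44)) = sqrt((-207)**2 + 43) = sqrt(42849 + 43) = sqrt(42892) = 2*sqrt(10723)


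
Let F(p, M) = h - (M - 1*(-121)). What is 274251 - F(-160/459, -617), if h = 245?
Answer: 273510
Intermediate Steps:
F(p, M) = 124 - M (F(p, M) = 245 - (M - 1*(-121)) = 245 - (M + 121) = 245 - (121 + M) = 245 + (-121 - M) = 124 - M)
274251 - F(-160/459, -617) = 274251 - (124 - 1*(-617)) = 274251 - (124 + 617) = 274251 - 1*741 = 274251 - 741 = 273510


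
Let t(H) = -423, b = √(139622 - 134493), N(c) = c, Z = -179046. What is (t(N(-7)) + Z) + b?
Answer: -179469 + √5129 ≈ -1.7940e+5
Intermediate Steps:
b = √5129 ≈ 71.617
(t(N(-7)) + Z) + b = (-423 - 179046) + √5129 = -179469 + √5129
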